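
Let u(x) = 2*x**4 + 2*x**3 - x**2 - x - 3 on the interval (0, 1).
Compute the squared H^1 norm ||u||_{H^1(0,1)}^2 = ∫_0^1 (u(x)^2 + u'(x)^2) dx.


||u||_{H^1}^2 = 15889/630

The H^1 norm (squared) on an interval (0, L) is
  ||u||_{H^1}^2 = ∫_0^L u(x)^2 dx + ∫_0^L u'(x)^2 dx.
Compute u'(x) = 8*x**3 + 6*x**2 - 2*x - 1.
Then u(x)^2 = 4*x**8 + 8*x**7 - 8*x**5 - 15*x**4 - 10*x**3 + 7*x**2 + 6*x + 9 and u'(x)^2 = 64*x**6 + 96*x**5 + 4*x**4 - 40*x**3 - 8*x**2 + 4*x + 1.
Integrate each monomial from 0 to 1 using ∫_0^1 c·x^n dx = c·1^(n+1)/(n+1):
  ∫_0^1 u(x)^2 dx = ∫_0^1 (4*x^8 + 8*x^7 - 8*x^5 - 15*x^4 - 10*x^3 + 7*x^2 + 6*x + 9) dx. Term by term:
    ∫_0^1 4*x^8 dx = 4/9;  ∫_0^1 8*x^7 dx = 1;  ∫_0^1 -8*x^5 dx = -4/3;
    ∫_0^1 -15*x^4 dx = -3;  ∫_0^1 -10*x^3 dx = -5/2;  ∫_0^1 7*x^2 dx = 7/3;
    ∫_0^1 6*x dx = 3;  ∫_0^1 9 dx = 9.
  Sum: 4/9 + 1 − 4/3 − 3 − 5/2 + 7/3 + 3 + 9 = 161/18.
  ∫_0^1 u'(x)^2 dx = ∫_0^1 (64*x^6 + 96*x^5 + 4*x^4 - 40*x^3 - 8*x^2 + 4*x + 1) dx. Term by term:
    ∫_0^1 64*x^6 dx = 64/7;  ∫_0^1 96*x^5 dx = 16;  ∫_0^1 4*x^4 dx = 4/5;
    ∫_0^1 -40*x^3 dx = -10;  ∫_0^1 -8*x^2 dx = -8/3;  ∫_0^1 4*x dx = 2;
    ∫_0^1 1 dx = 1.
  Sum: 64/7 + 16 + 4/5 − 10 − 8/3 + 2 + 1 = 1709/105.
Adding: ||u||_{H^1}^2 = 161/18 + 1709/105 = 15889/630.


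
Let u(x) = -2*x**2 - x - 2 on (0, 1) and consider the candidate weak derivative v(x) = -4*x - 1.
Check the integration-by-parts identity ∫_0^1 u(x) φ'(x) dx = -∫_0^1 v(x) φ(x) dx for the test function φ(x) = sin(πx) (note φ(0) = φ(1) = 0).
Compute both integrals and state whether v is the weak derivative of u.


LHS = 6/π, RHS = 6/π. Yes, v = u' weakly.

u(x) = -2*x**2 - x - 2, classical derivative u'(x) = -4*x - 1.
φ(x) = sin(πx), so φ'(x) = π*cos(π*x).
Note φ(0) = φ(1) = 0, so the boundary term u·φ vanishes.
LHS = ∫_0^1 u(x) φ'(x) dx = ∫_0^1 (-2*π*x^2*cos(π*x) - π*x*cos(π*x) - 2*π*cos(π*x)) dx. Term by term:
  ∫_0^1 -2*π*cos(π*x) dx = 0;  ∫_0^1 -π*x*cos(π*x) dx = 2/π;  ∫_0^1 -2*π*x^2*cos(π*x) dx = 4/π.
Sum: 0 + 2/π + 4/π = 6/π.
So LHS = 6/π.
∫_0^1 v(x) φ(x) dx = ∫_0^1 (-4*x*sin(π*x) - sin(π*x)) dx. Term by term:
  ∫_0^1 -sin(π*x) dx = -2/π;  ∫_0^1 -4*x*sin(π*x) dx = -4/π.
Sum: -2/π − 4/π = -6/π.
So RHS = -∫_0^1 v(x) φ(x) dx = 6/π.
LHS = RHS, so the identity holds for this test φ.
Moreover u is smooth here and v(x) = u'(x) = -4*x - 1 pointwise, so the identity holds for every test function. Hence v is the weak derivative of u.


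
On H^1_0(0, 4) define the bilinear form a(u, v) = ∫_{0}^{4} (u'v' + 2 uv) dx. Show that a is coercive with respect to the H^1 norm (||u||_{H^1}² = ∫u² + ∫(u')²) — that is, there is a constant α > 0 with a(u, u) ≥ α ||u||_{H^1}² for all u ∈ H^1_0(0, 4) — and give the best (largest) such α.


α = 1

Coercivity of a(·,·) on H^1_0(0, 4) means a(u, u) ≥ α ||u||_{H^1}² for every u ∈ H^1_0.
The interval has length L = 4, and Poincaré/coercivity depend only on L. Here a(u, u) = ∫(u')² + (2)·∫u².
Here c = 2 ≥ 1, so a(u,u) = ∫(u')² + c∫u² ≥ ∫(u')² + ∫u² = ||u||_{H^1}², i.e. α = 1 works. No larger α is possible: a(u,u) ≥ α||u||_{H^1}² means (1−α)∫(u')² ≥ (α−c)∫u², and for the modes u_n = sin(nπ(x−x₀)/L) (x₀ the left endpoint) one has ∫u_n²/∫(u_n')² = (L/(nπ))² → 0, so a(u_n,u_n)/||u_n||_{H^1}² → 1. Hence the optimal constant is α = 1.
Therefore α = 1.


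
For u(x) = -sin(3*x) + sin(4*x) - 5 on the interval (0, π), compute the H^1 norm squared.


||u||_{H^1(0,π)}^2 = 20/3 + 77*π/2

u'(x) = -3*cos(3*x) + 4*cos(4*x).
Expand u² and (u')² and integrate term by term on (0, π), using: for integers n ≥ 1, ∫_0^π sin²(nx) dx = ∫_0^π cos²(nx) dx = π/2; for n ≠ n', ∫_0^π sin(nx)sin(n'x) dx = ∫_0^π cos(nx)cos(n'x) dx = 0; and by product-to-sum, ∫_0^π sin(nx)cos(n'x) dx = ½∫_0^π [sin((n+n')x) + sin((n−n')x)] dx, which is 0 when n+n' is even and 2n/(n²−n'²) when n+n' is odd (it need not vanish on (0, π)). For the constant mode: ∫_0^π 1 dx = π, ∫_0^π cos(nx) dx = 0, ∫_0^π sin(nx) dx = (1−(−1)^n)/n.
  u² squared terms: (-5)²·∫1 dx = 25·π = 25*π;  (-1)²·∫sin(3x)² dx = 1·π/2 = π/2;  (1)²·∫sin(4x)² dx = 1·π/2 = π/2.
  u² cross terms: 2·(-5)·(-1)·∫1·sin(3x) dx = 10·(2/3) = 20/3;  2·(-5)·(1)·∫1·sin(4x) dx = -10·(0) = 0;  2·(-1)·(1)·∫sin(3x)·sin(4x) dx = -2·(0) = 0.
  So ∫_0^π u² dx = 25*π + π/2 + π/2 + 20/3 + 0 + 0 = 20/3 + 26*π.
  (u')² squared terms: (-3)²·∫cos(3x)² dx = 9·π/2 = 9*π/2;  (4)²·∫cos(4x)² dx = 16·π/2 = 8*π.
  (u')² cross terms: 2·(-3)·(4)·∫cos(3x)·cos(4x) dx = -24·(0) = 0.
  So ∫_0^π (u')² dx = 9*π/2 + 8*π + 0 = 25*π/2.
||u||_{H^1}^2 = (20/3 + 26*π) + (25*π/2) = 20/3 + 77*π/2.


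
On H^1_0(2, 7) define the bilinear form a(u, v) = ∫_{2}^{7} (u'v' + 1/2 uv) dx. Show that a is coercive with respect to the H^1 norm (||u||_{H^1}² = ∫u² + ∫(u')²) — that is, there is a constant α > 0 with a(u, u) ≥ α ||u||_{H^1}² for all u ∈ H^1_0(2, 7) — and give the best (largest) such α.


α = (π^2 + 25/2)/(π^2 + 25)

Coercivity of a(·,·) on H^1_0(2, 7) means a(u, u) ≥ α ||u||_{H^1}² for every u ∈ H^1_0.
The interval has length L = 5, and Poincaré/coercivity depend only on L. Here a(u, u) = ∫(u')² + (1/2)·∫u².
Here 0 < c = 1/2 < 1. The condition a(u,u) ≥ α||u||_{H^1}² reads (1−α)∫(u')² ≥ (α−c)∫u². Any admissible α is ≤ 1 (rapidly oscillating u have ∫u²/∫(u')² → 0), and α = 1 would force 0 ≥ (1−c)∫u², impossible since c < 1; so 1−α > 0. By the sharp Poincaré inequality on H^1_0 of an interval of length L, ∫(u')² ≥ (π/L)²∫u² with equality for the first sine mode sin(π(x−x₀)/L) (x₀ the left endpoint), so the inequality holds for all u iff (1−α)(π/L)² ≥ α − c, i.e. α ≤ ((π/L)² + c)/((π/L)² + 1) = (1 + c(L/π)²)/(1 + (L/π)²). With (π/L)² = π^2/25 and c = 1/2, the largest admissible constant is α = ((π/L)² + c)/((π/L)² + 1).
Simplifying, α = (π^2 + 25/2)/(π^2 + 25).


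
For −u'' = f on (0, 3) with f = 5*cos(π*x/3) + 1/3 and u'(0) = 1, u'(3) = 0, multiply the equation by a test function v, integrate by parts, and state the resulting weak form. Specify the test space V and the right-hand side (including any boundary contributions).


V = H^1(0, 3) (v unrestricted at boundary; u is determined up to an additive constant); weak form: ∫_0^3 u'v' dx = ∫_0^3 (5*cos(π*x/3) + 1/3) v dx − v(0) for all v ∈ V.

Multiply both sides by a test function v and integrate from 0 to 3:
  ∫_0^3 −u''(x) v(x) dx = ∫_0^3 f(x) v(x) dx.
Integrate the LHS by parts once:
  ∫_0^3 −u'' v dx = −[u'(x) v(x)]_0^3 + ∫_0^3 u'(x) v'(x) dx.
Thus ∫_0^3 u'(x) v'(x) dx = ∫_0^3 f(x) v(x) dx + [u'(x) v(x)]_0^3.
Choose V so that boundary terms are either known or forced to vanish.
u has inhomogeneous Neumann u'(0) = 1, u'(3) = 0. [u' v]_0^3 = (0)·v(3) − (1)·v(0) = − v(0). Take V = H^1(0, 3); boundary term becomes part of RHS.
Weak formulation: find u (satisfying any essential BC) such that ∫_0^3 u'(x) v'(x) dx = ∫_0^3 f v dx − v(0) for all v ∈ V (Neumann data are natural BCs: they enter the RHS as boundary terms).
Substituting f(x) = 5*cos(π*x/3) + 1/3, the right-hand side is ∫_0^3 (5*cos(π*x/3) + 1/3) v dx − v(0).
Compatibility check (pure Neumann): taking v ≡ 1 ∈ V gives 0 = ∫_0^3 f dx + (0) − (1), i.e. ∫_0^3 f dx must equal u'(0) − u'(3) = 1. Indeed ∫_0^3 (5*cos(π*x/3) + 1/3) dx = 1, so the data are compatible. The solution is then unique only up to an additive constant (fix it e.g. by requiring ∫_0^3 u dx = 0).


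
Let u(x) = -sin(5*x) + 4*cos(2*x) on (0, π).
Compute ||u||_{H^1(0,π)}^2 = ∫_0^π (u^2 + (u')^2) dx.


||u||_{H^1(0,π)}^2 = -400/21 + 53*π

u'(x) = -8*sin(2*x) - 5*cos(5*x).
Expand u² and (u')² and integrate term by term on (0, π), using: for integers n ≥ 1, ∫_0^π sin²(nx) dx = ∫_0^π cos²(nx) dx = π/2; for n ≠ n', ∫_0^π sin(nx)sin(n'x) dx = ∫_0^π cos(nx)cos(n'x) dx = 0; and by product-to-sum, ∫_0^π sin(nx)cos(n'x) dx = ½∫_0^π [sin((n+n')x) + sin((n−n')x)] dx, which is 0 when n+n' is even and 2n/(n²−n'²) when n+n' is odd (it need not vanish on (0, π)).
  u² squared terms: (-1)²·∫sin(5x)² dx = 1·π/2 = π/2;  (4)²·∫cos(2x)² dx = 16·π/2 = 8*π.
  u² cross terms: 2·(-1)·(4)·∫sin(5x)·cos(2x) dx = -8·(10/21) = -80/21.
  So ∫_0^π u² dx = π/2 + 8*π − 80/21 = -80/21 + 17*π/2.
  (u')² squared terms: (-8)²·∫sin(2x)² dx = 64·π/2 = 32*π;  (-5)²·∫cos(5x)² dx = 25·π/2 = 25*π/2.
  (u')² cross terms: 2·(-8)·(-5)·∫sin(2x)·cos(5x) dx = 80·(-4/21) = -320/21.
  So ∫_0^π (u')² dx = 32*π + 25*π/2 − 320/21 = -320/21 + 89*π/2.
||u||_{H^1}^2 = (-80/21 + 17*π/2) + (-320/21 + 89*π/2) = -400/21 + 53*π.


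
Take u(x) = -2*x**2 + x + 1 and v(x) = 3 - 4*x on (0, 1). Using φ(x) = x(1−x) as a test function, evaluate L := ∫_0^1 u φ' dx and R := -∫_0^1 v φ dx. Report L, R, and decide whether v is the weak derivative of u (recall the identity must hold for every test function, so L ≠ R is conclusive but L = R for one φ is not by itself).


LHS = 1/6, RHS = -1/6. No, v is not the weak derivative of u.

u(x) = -2*x**2 + x + 1, classical derivative u'(x) = 1 - 4*x.
φ(x) = x(1−x), so φ'(x) = 1 - 2*x.
Note φ(0) = φ(1) = 0, so the boundary term u·φ vanishes.
LHS = ∫_0^1 u(x) φ'(x) dx = ∫_0^1 (4*x^3 - 4*x^2 - x + 1) dx. Term by term:
  ∫_0^1 4*x^3 dx = 1;  ∫_0^1 -4*x^2 dx = -4/3;  ∫_0^1 -x dx = -1/2;
  ∫_0^1 1 dx = 1.
Sum: 1 − 4/3 − 1/2 + 1 = 1/6.
So LHS = 1/6.
∫_0^1 v(x) φ(x) dx = ∫_0^1 (4*x^3 - 7*x^2 + 3*x) dx. Term by term:
  ∫_0^1 4*x^3 dx = 1;  ∫_0^1 -7*x^2 dx = -7/3;  ∫_0^1 3*x dx = 3/2.
Sum: 1 − 7/3 + 3/2 = 1/6.
So RHS = -∫_0^1 v(x) φ(x) dx = -1/6.
LHS − RHS = 1/3 ≠ 0, so the identity fails.
(For a valid weak derivative the identity must hold for EVERY test function, in particular this one. The failure shows v is NOT the weak derivative of u.)
Correct weak derivative would be u'(x) = 1 - 4*x.


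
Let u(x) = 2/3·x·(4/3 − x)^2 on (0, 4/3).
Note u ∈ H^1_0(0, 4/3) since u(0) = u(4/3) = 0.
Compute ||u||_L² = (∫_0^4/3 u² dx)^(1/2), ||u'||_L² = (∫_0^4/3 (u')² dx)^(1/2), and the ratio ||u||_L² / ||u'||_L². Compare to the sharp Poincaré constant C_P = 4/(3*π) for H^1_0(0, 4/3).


||u||_L² / ||u'||_L² = 2*sqrt(14)/21 < C_P = 4/(3*π).

u(x) = 2/3·x·(4/3 − x)^2, so u'(x) = 2*x^2 - 32*x/9 + 32/27.
u(x) = 2/3·x·(4/3 − x)^2 vanishes at x = 0 and x = 4/3, so u ∈ H^1_0(0, 4/3). Differentiate via the product rule and integrate the resulting polynomials term by term.
  ∫_0^4/3 u² dx = ∫_0^4/3 (4*x^6/9 - 64*x^5/27 + 128*x^4/27 - 1024*x^3/243 + 1024*x^2/729) dx. Term by term:
    ∫_0^4/3 4*x^6/9 dx = 65536/137781;  ∫_0^4/3 -64*x^5/27 dx = -131072/59049;  ∫_0^4/3 128*x^4/27 dx = 131072/32805;
    ∫_0^4/3 -1024*x^3/243 dx = -65536/19683;  ∫_0^4/3 1024*x^2/729 dx = 65536/59049.
  Sum: 65536/137781 − 131072/59049 + 131072/32805 − 65536/19683 + 65536/59049 = 65536/2066715.
  ∫_0^4/3 (u')² dx = ∫_0^4/3 (4*x^4 - 128*x^3/9 + 1408*x^2/81 - 2048*x/243 + 1024/729) dx. Term by term:
    ∫_0^4/3 4*x^4 dx = 4096/1215;  ∫_0^4/3 -128*x^3/9 dx = -8192/729;  ∫_0^4/3 1408*x^2/81 dx = 90112/6561;
    ∫_0^4/3 -2048*x/243 dx = -16384/2187;  ∫_0^4/3 1024/729 dx = 4096/2187.
  Sum: 4096/1215 − 8192/729 + 90112/6561 − 16384/2187 + 4096/2187 = 8192/32805.
∫_0^4/3 u² dx = 65536/2066715, so ||u||_L² = 256*sqrt(35)/8505.
∫_0^4/3 (u')² dx = 8192/32805, so ||u'||_L² = 64*sqrt(10)/405.
Ratio ||u||_L² / ||u'||_L² = 2*sqrt(14)/21.
Sharp Poincaré constant on H^1_0(0, 4/3) is C_P = L/π = 4/(3*π), achieved by sin(3*π/4·x).
A polynomial bump cannot attain the sharp Poincaré constant (only the first sine eigenfunction does), so the ratio is strictly less than C_P, consistent with ||u||_L² ≤ C_P ||u'||_L².


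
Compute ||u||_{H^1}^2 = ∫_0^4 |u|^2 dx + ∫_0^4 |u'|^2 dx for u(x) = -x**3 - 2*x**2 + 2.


||u||_{H^1}^2 = 966032/105

The H^1 norm (squared) on an interval (0, L) is
  ||u||_{H^1}^2 = ∫_0^L u(x)^2 dx + ∫_0^L u'(x)^2 dx.
Compute u'(x) = -3*x**2 - 4*x.
Then u(x)^2 = x**6 + 4*x**5 + 4*x**4 - 4*x**3 - 8*x**2 + 4 and u'(x)^2 = 9*x**4 + 24*x**3 + 16*x**2.
Integrate each monomial from 0 to 4 using ∫_0^4 c·x^n dx = c·4^(n+1)/(n+1):
  ∫_0^4 u(x)^2 dx = ∫_0^4 (x^6 + 4*x^5 + 4*x^4 - 4*x^3 - 8*x^2 + 4) dx. Term by term:
    ∫_0^4 x^6 dx = 16384/7;  ∫_0^4 4*x^5 dx = 8192/3;  ∫_0^4 4*x^4 dx = 4096/5;
    ∫_0^4 -4*x^3 dx = -256;  ∫_0^4 -8*x^2 dx = -512/3;  ∫_0^4 4 dx = 16.
  Sum: 16384/7 + 8192/3 + 4096/5 − 256 − 512/3 + 16 = 191792/35.
  ∫_0^4 u'(x)^2 dx = ∫_0^4 (9*x^4 + 24*x^3 + 16*x^2) dx. Term by term:
    ∫_0^4 9*x^4 dx = 9216/5;  ∫_0^4 24*x^3 dx = 1536;  ∫_0^4 16*x^2 dx = 1024/3.
  Sum: 9216/5 + 1536 + 1024/3 = 55808/15.
Adding: ||u||_{H^1}^2 = 191792/35 + 55808/15 = 966032/105.


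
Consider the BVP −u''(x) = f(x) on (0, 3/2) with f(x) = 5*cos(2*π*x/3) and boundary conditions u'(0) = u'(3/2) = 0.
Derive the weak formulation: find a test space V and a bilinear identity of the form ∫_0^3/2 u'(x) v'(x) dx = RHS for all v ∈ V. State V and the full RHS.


V = H^1(0, 3/2) (no boundary constraint on v; u is determined up to an additive constant); weak form: ∫_0^3/2 u'v' dx = ∫_0^3/2 (5*cos(2*π*x/3)) v dx for all v ∈ V.

Multiply both sides by a test function v and integrate from 0 to 3/2:
  ∫_0^3/2 −u''(x) v(x) dx = ∫_0^3/2 f(x) v(x) dx.
Integrate the LHS by parts once:
  ∫_0^3/2 −u'' v dx = −[u'(x) v(x)]_0^3/2 + ∫_0^3/2 u'(x) v'(x) dx.
Thus ∫_0^3/2 u'(x) v'(x) dx = ∫_0^3/2 f(x) v(x) dx + [u'(x) v(x)]_0^3/2.
Choose V so that boundary terms are either known or forced to vanish.
u has homogeneous Neumann: u'(0) = u'(3/2) = 0. So [u' v]_0^3/2 = 0·v(3/2) − 0·v(0) = 0 for any v; take V = H^1(0, 3/2).
Weak formulation: find u (satisfying any essential BC) such that ∫_0^3/2 u'(x) v'(x) dx = ∫_0^3/2 f v dx for all v ∈ V (homogeneous Neumann, so boundary terms vanish).
Substituting f(x) = 5*cos(2*π*x/3), the right-hand side is ∫_0^3/2 (5*cos(2*π*x/3)) v dx.
Compatibility check (pure Neumann): taking v ≡ 1 ∈ V gives 0 = ∫_0^3/2 f dx + (0) − (0), i.e. ∫_0^3/2 f dx must equal u'(0) − u'(3/2) = 0. Indeed ∫_0^3/2 (5*cos(2*π*x/3)) dx = 0, so the data are compatible. The solution is then unique only up to an additive constant (fix it e.g. by requiring ∫_0^3/2 u dx = 0).


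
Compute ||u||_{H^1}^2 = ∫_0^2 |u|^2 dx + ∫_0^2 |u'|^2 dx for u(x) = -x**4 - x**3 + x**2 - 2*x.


||u||_{H^1}^2 = 222088/315

The H^1 norm (squared) on an interval (0, L) is
  ||u||_{H^1}^2 = ∫_0^L u(x)^2 dx + ∫_0^L u'(x)^2 dx.
Compute u'(x) = -4*x**3 - 3*x**2 + 2*x - 2.
Then u(x)^2 = x**8 + 2*x**7 - x**6 + 2*x**5 + 5*x**4 - 4*x**3 + 4*x**2 and u'(x)^2 = 16*x**6 + 24*x**5 - 7*x**4 + 4*x**3 + 16*x**2 - 8*x + 4.
Integrate each monomial from 0 to 2 using ∫_0^2 c·x^n dx = c·2^(n+1)/(n+1):
  ∫_0^2 u(x)^2 dx = ∫_0^2 (x^8 + 2*x^7 - x^6 + 2*x^5 + 5*x^4 - 4*x^3 + 4*x^2) dx. Term by term:
    ∫_0^2 x^8 dx = 512/9;  ∫_0^2 2*x^7 dx = 64;  ∫_0^2 -x^6 dx = -128/7;
    ∫_0^2 2*x^5 dx = 64/3;  ∫_0^2 5*x^4 dx = 32;  ∫_0^2 -4*x^3 dx = -16;
    ∫_0^2 4*x^2 dx = 32/3.
  Sum: 512/9 + 64 − 128/7 + 64/3 + 32 − 16 + 32/3 = 9488/63.
  ∫_0^2 u'(x)^2 dx = ∫_0^2 (16*x^6 + 24*x^5 - 7*x^4 + 4*x^3 + 16*x^2 - 8*x + 4) dx. Term by term:
    ∫_0^2 16*x^6 dx = 2048/7;  ∫_0^2 24*x^5 dx = 256;  ∫_0^2 -7*x^4 dx = -224/5;
    ∫_0^2 4*x^3 dx = 16;  ∫_0^2 16*x^2 dx = 128/3;  ∫_0^2 -8*x dx = -16;
    ∫_0^2 4 dx = 8.
  Sum: 2048/7 + 256 − 224/5 + 16 + 128/3 − 16 + 8 = 58216/105.
Adding: ||u||_{H^1}^2 = 9488/63 + 58216/105 = 222088/315.


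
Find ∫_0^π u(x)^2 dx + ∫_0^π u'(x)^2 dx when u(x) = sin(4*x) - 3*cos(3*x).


||u||_{H^1(0,π)}^2 = -480/7 + 107*π/2

u'(x) = 9*sin(3*x) + 4*cos(4*x).
Expand u² and (u')² and integrate term by term on (0, π), using: for integers n ≥ 1, ∫_0^π sin²(nx) dx = ∫_0^π cos²(nx) dx = π/2; for n ≠ n', ∫_0^π sin(nx)sin(n'x) dx = ∫_0^π cos(nx)cos(n'x) dx = 0; and by product-to-sum, ∫_0^π sin(nx)cos(n'x) dx = ½∫_0^π [sin((n+n')x) + sin((n−n')x)] dx, which is 0 when n+n' is even and 2n/(n²−n'²) when n+n' is odd (it need not vanish on (0, π)).
  u² squared terms: (-3)²·∫cos(3x)² dx = 9·π/2 = 9*π/2;  (1)²·∫sin(4x)² dx = 1·π/2 = π/2.
  u² cross terms: 2·(-3)·(1)·∫cos(3x)·sin(4x) dx = -6·(8/7) = -48/7.
  So ∫_0^π u² dx = 9*π/2 + π/2 − 48/7 = -48/7 + 5*π.
  (u')² squared terms: (4)²·∫cos(4x)² dx = 16·π/2 = 8*π;  (9)²·∫sin(3x)² dx = 81·π/2 = 81*π/2.
  (u')² cross terms: 2·(4)·(9)·∫cos(4x)·sin(3x) dx = 72·(-6/7) = -432/7.
  So ∫_0^π (u')² dx = 8*π + 81*π/2 − 432/7 = -432/7 + 97*π/2.
||u||_{H^1}^2 = (-48/7 + 5*π) + (-432/7 + 97*π/2) = -480/7 + 107*π/2.


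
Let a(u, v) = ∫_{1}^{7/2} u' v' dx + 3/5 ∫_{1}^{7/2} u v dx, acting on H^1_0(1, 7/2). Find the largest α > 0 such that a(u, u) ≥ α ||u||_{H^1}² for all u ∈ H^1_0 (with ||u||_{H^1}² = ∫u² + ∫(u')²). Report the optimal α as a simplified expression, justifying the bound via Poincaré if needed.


α = (15 + 4*π^2)/(25 + 4*π^2)

Coercivity of a(·,·) on H^1_0(1, 7/2) means a(u, u) ≥ α ||u||_{H^1}² for every u ∈ H^1_0.
The interval has length L = 5/2, and Poincaré/coercivity depend only on L. Here a(u, u) = ∫(u')² + (3/5)·∫u².
Here 0 < c = 3/5 < 1. The condition a(u,u) ≥ α||u||_{H^1}² reads (1−α)∫(u')² ≥ (α−c)∫u². Any admissible α is ≤ 1 (rapidly oscillating u have ∫u²/∫(u')² → 0), and α = 1 would force 0 ≥ (1−c)∫u², impossible since c < 1; so 1−α > 0. By the sharp Poincaré inequality on H^1_0 of an interval of length L, ∫(u')² ≥ (π/L)²∫u² with equality for the first sine mode sin(π(x−x₀)/L) (x₀ the left endpoint), so the inequality holds for all u iff (1−α)(π/L)² ≥ α − c, i.e. α ≤ ((π/L)² + c)/((π/L)² + 1) = (1 + c(L/π)²)/(1 + (L/π)²). With (π/L)² = 4*π^2/25 and c = 3/5, the largest admissible constant is α = ((π/L)² + c)/((π/L)² + 1).
Simplifying, α = (15 + 4*π^2)/(25 + 4*π^2).


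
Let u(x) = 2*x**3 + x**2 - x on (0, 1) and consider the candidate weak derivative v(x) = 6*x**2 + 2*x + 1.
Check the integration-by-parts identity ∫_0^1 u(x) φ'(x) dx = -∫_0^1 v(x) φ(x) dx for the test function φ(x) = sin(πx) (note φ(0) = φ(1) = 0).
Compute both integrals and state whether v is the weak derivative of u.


LHS = -6/π + 24/π^3, RHS = -10/π + 24/π^3. No, v is not the weak derivative of u.

u(x) = 2*x**3 + x**2 - x, classical derivative u'(x) = 6*x**2 + 2*x - 1.
φ(x) = sin(πx), so φ'(x) = π*cos(π*x).
Note φ(0) = φ(1) = 0, so the boundary term u·φ vanishes.
LHS = ∫_0^1 u(x) φ'(x) dx = ∫_0^1 (2*π*x^3*cos(π*x) + π*x^2*cos(π*x) - π*x*cos(π*x)) dx. Term by term:
  ∫_0^1 π*x^2*cos(π*x) dx = -2/π;  ∫_0^1 -π*x*cos(π*x) dx = 2/π;  ∫_0^1 2*π*x^3*cos(π*x) dx = -6/π + 24/π^3.
Sum: -2/π + 2/π + -6/π + 24/π^3 = -6/π + 24/π^3.
So LHS = -6/π + 24/π^3.
∫_0^1 v(x) φ(x) dx = ∫_0^1 (6*x^2*sin(π*x) + 2*x*sin(π*x) + sin(π*x)) dx. Term by term:
  ∫_0^1 2*x*sin(π*x) dx = 2/π;  ∫_0^1 6*x^2*sin(π*x) dx = -24/π^3 + 6/π;  ∫_0^1 sin(π*x) dx = 2/π.
Sum: 2/π + -24/π^3 + 6/π + 2/π = -24/π^3 + 10/π.
So RHS = -∫_0^1 v(x) φ(x) dx = -10/π + 24/π^3.
LHS − RHS = 4/π ≠ 0, so the identity fails.
(For a valid weak derivative the identity must hold for EVERY test function, in particular this one. The failure shows v is NOT the weak derivative of u.)
Correct weak derivative would be u'(x) = 6*x**2 + 2*x - 1.


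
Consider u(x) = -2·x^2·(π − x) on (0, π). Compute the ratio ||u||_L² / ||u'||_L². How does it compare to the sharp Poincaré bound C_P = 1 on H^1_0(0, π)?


||u||_L² / ||u'||_L² = sqrt(14)*π/14 < C_P = 1.

u(x) = -2·x^2·(π − x), so u'(x) = 2*x*(3*x - 2*π).
u(x) = -2·x^2·(π − x) vanishes at x = 0 and x = π, so u ∈ H^1_0(0, π). Differentiate via the product rule and integrate the resulting polynomials term by term.
  ∫_0^π u² dx = ∫_0^π (4*x^6 - 8*π*x^5 + 4*π^2*x^4) dx. Term by term:
    ∫_0^π 4*x^6 dx = 4*π^7/7;  ∫_0^π -8*π*x^5 dx = -4*π^7/3;  ∫_0^π 4*π^2*x^4 dx = 4*π^7/5.
  Sum: 4*π^7/7 − 4*π^7/3 + 4*π^7/5 = 4*π^7/105.
  ∫_0^π (u')² dx = ∫_0^π (36*x^4 - 48*π*x^3 + 16*π^2*x^2) dx. Term by term:
    ∫_0^π 36*x^4 dx = 36*π^5/5;  ∫_0^π -48*π*x^3 dx = -12*π^5;  ∫_0^π 16*π^2*x^2 dx = 16*π^5/3.
  Sum: 36*π^5/5 − 12*π^5 + 16*π^5/3 = 8*π^5/15.
∫_0^π u² dx = 4*π^7/105, so ||u||_L² = 2*sqrt(105)*π^(7/2)/105.
∫_0^π (u')² dx = 8*π^5/15, so ||u'||_L² = 2*sqrt(30)*π^(5/2)/15.
Ratio ||u||_L² / ||u'||_L² = sqrt(14)*π/14.
Sharp Poincaré constant on H^1_0(0, π) is C_P = L/π = 1, achieved by sin(x).
A polynomial bump cannot attain the sharp Poincaré constant (only the first sine eigenfunction does), so the ratio is strictly less than C_P, consistent with ||u||_L² ≤ C_P ||u'||_L².


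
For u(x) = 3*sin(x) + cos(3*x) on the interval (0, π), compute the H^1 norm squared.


||u||_{H^1(0,π)}^2 = 14*π

u'(x) = -3*sin(3*x) + 3*cos(x).
Expand u² and (u')² and integrate term by term on (0, π), using: for integers n ≥ 1, ∫_0^π sin²(nx) dx = ∫_0^π cos²(nx) dx = π/2; for n ≠ n', ∫_0^π sin(nx)sin(n'x) dx = ∫_0^π cos(nx)cos(n'x) dx = 0; and by product-to-sum, ∫_0^π sin(nx)cos(n'x) dx = ½∫_0^π [sin((n+n')x) + sin((n−n')x)] dx, which is 0 when n+n' is even and 2n/(n²−n'²) when n+n' is odd (it need not vanish on (0, π)).
  u² squared terms: (3)²·∫sin(x)² dx = 9·π/2 = 9*π/2;  (1)²·∫cos(3x)² dx = 1·π/2 = π/2.
  u² cross terms: 2·(3)·(1)·∫sin(x)·cos(3x) dx = 6·(0) = 0.
  So ∫_0^π u² dx = 9*π/2 + π/2 + 0 = 5*π.
  (u')² squared terms: (-3)²·∫sin(3x)² dx = 9·π/2 = 9*π/2;  (3)²·∫cos(x)² dx = 9·π/2 = 9*π/2.
  (u')² cross terms: 2·(-3)·(3)·∫sin(3x)·cos(x) dx = -18·(0) = 0.
  So ∫_0^π (u')² dx = 9*π/2 + 9*π/2 + 0 = 9*π.
||u||_{H^1}^2 = (5*π) + (9*π) = 14*π.


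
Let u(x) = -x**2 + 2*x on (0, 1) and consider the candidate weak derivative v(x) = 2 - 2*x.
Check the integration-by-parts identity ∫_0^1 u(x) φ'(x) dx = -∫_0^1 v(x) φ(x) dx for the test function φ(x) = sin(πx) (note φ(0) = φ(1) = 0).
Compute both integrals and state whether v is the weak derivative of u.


LHS = -2/π, RHS = -2/π. Yes, v = u' weakly.

u(x) = -x**2 + 2*x, classical derivative u'(x) = 2 - 2*x.
φ(x) = sin(πx), so φ'(x) = π*cos(π*x).
Note φ(0) = φ(1) = 0, so the boundary term u·φ vanishes.
LHS = ∫_0^1 u(x) φ'(x) dx = ∫_0^1 (-π*x^2*cos(π*x) + 2*π*x*cos(π*x)) dx. Term by term:
  ∫_0^1 -π*x^2*cos(π*x) dx = 2/π;  ∫_0^1 2*π*x*cos(π*x) dx = -4/π.
Sum: 2/π − 4/π = -2/π.
So LHS = -2/π.
∫_0^1 v(x) φ(x) dx = ∫_0^1 (-2*x*sin(π*x) + 2*sin(π*x)) dx. Term by term:
  ∫_0^1 2*sin(π*x) dx = 4/π;  ∫_0^1 -2*x*sin(π*x) dx = -2/π.
Sum: 4/π − 2/π = 2/π.
So RHS = -∫_0^1 v(x) φ(x) dx = -2/π.
LHS = RHS, so the identity holds for this test φ.
Moreover u is smooth here and v(x) = u'(x) = 2 - 2*x pointwise, so the identity holds for every test function. Hence v is the weak derivative of u.


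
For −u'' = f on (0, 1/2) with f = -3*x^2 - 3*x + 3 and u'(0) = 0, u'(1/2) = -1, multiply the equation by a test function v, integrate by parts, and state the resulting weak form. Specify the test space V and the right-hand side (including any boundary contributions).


V = H^1(0, 1/2) (v unrestricted at boundary; u is determined up to an additive constant); weak form: ∫_0^1/2 u'v' dx = ∫_0^1/2 (-3*x^2 - 3*x + 3) v dx − v(1/2) for all v ∈ V.

Multiply both sides by a test function v and integrate from 0 to 1/2:
  ∫_0^1/2 −u''(x) v(x) dx = ∫_0^1/2 f(x) v(x) dx.
Integrate the LHS by parts once:
  ∫_0^1/2 −u'' v dx = −[u'(x) v(x)]_0^1/2 + ∫_0^1/2 u'(x) v'(x) dx.
Thus ∫_0^1/2 u'(x) v'(x) dx = ∫_0^1/2 f(x) v(x) dx + [u'(x) v(x)]_0^1/2.
Choose V so that boundary terms are either known or forced to vanish.
u has inhomogeneous Neumann u'(0) = 0, u'(1/2) = -1. [u' v]_0^1/2 = (-1)·v(1/2) − (0)·v(0) = − v(1/2). Take V = H^1(0, 1/2); boundary term becomes part of RHS.
Weak formulation: find u (satisfying any essential BC) such that ∫_0^1/2 u'(x) v'(x) dx = ∫_0^1/2 f v dx − v(1/2) for all v ∈ V (Neumann data are natural BCs: they enter the RHS as boundary terms).
Substituting f(x) = -3*x^2 - 3*x + 3, the right-hand side is ∫_0^1/2 (-3*x^2 - 3*x + 3) v dx − v(1/2).
Compatibility check (pure Neumann): taking v ≡ 1 ∈ V gives 0 = ∫_0^1/2 f dx + (-1) − (0), i.e. ∫_0^1/2 f dx must equal u'(0) − u'(1/2) = 1. Indeed ∫_0^1/2 (-3*x^2 - 3*x + 3) dx = 1, so the data are compatible. The solution is then unique only up to an additive constant (fix it e.g. by requiring ∫_0^1/2 u dx = 0).


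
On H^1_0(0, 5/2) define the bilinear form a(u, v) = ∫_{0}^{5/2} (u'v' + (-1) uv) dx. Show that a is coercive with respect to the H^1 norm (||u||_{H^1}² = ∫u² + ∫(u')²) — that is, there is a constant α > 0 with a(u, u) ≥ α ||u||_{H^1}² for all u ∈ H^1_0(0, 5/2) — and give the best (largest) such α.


α = (-25 + 4*π^2)/(25 + 4*π^2)

Coercivity of a(·,·) on H^1_0(0, 5/2) means a(u, u) ≥ α ||u||_{H^1}² for every u ∈ H^1_0.
The interval has length L = 5/2, and Poincaré/coercivity depend only on L. Here a(u, u) = ∫(u')² + (-1)·∫u².
Here c = -1 < 0 with |c| < (π/L)² = 4*π^2/25, so coercivity still holds. The condition a(u,u) ≥ α||u||_{H^1}² reads (1−α)∫(u')² ≥ (α−c)∫u². Any admissible α is ≤ 1 (rapidly oscillating u have ∫u²/∫(u')² → 0), and α = 1 would force 0 ≥ (1−c)∫u², impossible since c < 1; so 1−α > 0. By the sharp Poincaré inequality on H^1_0 of an interval of length L, ∫(u')² ≥ (π/L)²∫u² with equality for the first sine mode sin(π(x−x₀)/L) (x₀ the left endpoint), so the inequality holds for all u iff (1−α)(π/L)² ≥ α − c, i.e. α ≤ ((π/L)² + c)/((π/L)² + 1) = (1 + c(L/π)²)/(1 + (L/π)²). (Direct route, valid since c ≤ 0: Poincaré gives c∫u² ≥ c(L/π)²∫(u')², so a(u,u) ≥ (1 + c(L/π)²)∫(u')², while ||u||_{H^1}² ≤ (1 + (L/π)²)∫(u')²; dividing yields the same α.) With (π/L)² = 4*π^2/25 and c = -1, the largest admissible constant is α = ((π/L)² + c)/((π/L)² + 1).
Simplifying, α = (-25 + 4*π^2)/(25 + 4*π^2).


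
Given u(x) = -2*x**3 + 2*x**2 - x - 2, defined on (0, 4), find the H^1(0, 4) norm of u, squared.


||u||_{H^1}^2 = 1105876/105

The H^1 norm (squared) on an interval (0, L) is
  ||u||_{H^1}^2 = ∫_0^L u(x)^2 dx + ∫_0^L u'(x)^2 dx.
Compute u'(x) = -6*x**2 + 4*x - 1.
Then u(x)^2 = 4*x**6 - 8*x**5 + 8*x**4 + 4*x**3 - 7*x**2 + 4*x + 4 and u'(x)^2 = 36*x**4 - 48*x**3 + 28*x**2 - 8*x + 1.
Integrate each monomial from 0 to 4 using ∫_0^4 c·x^n dx = c·4^(n+1)/(n+1):
  ∫_0^4 u(x)^2 dx = ∫_0^4 (4*x^6 - 8*x^5 + 8*x^4 + 4*x^3 - 7*x^2 + 4*x + 4) dx. Term by term:
    ∫_0^4 4*x^6 dx = 65536/7;  ∫_0^4 -8*x^5 dx = -16384/3;  ∫_0^4 8*x^4 dx = 8192/5;
    ∫_0^4 4*x^3 dx = 256;  ∫_0^4 -7*x^2 dx = -448/3;  ∫_0^4 4*x dx = 32;
    ∫_0^4 4 dx = 16.
  Sum: 65536/7 − 16384/3 + 8192/5 + 256 − 448/3 + 32 + 16 = 597872/105.
  ∫_0^4 u'(x)^2 dx = ∫_0^4 (36*x^4 - 48*x^3 + 28*x^2 - 8*x + 1) dx. Term by term:
    ∫_0^4 36*x^4 dx = 36864/5;  ∫_0^4 -48*x^3 dx = -3072;  ∫_0^4 28*x^2 dx = 1792/3;
    ∫_0^4 -8*x dx = -64;  ∫_0^4 1 dx = 4.
  Sum: 36864/5 − 3072 + 1792/3 − 64 + 4 = 72572/15.
Adding: ||u||_{H^1}^2 = 597872/105 + 72572/15 = 1105876/105.


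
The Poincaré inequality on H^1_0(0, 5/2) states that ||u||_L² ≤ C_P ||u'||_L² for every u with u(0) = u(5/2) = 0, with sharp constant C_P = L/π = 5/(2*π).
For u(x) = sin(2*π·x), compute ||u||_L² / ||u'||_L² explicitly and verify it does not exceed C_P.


||u||_L² / ||u'||_L² = 1/(2*π) < C_P = 5/(2*π).

u(x) = sin(2*π·x), so u'(x) = 2*π*cos(2*π*x).
Writing u(x) = A·sin(kπx/L) with A = 1 and k = 5, use ∫_0^L sin²(kπx/L) dx = L/2 and ∫_0^L cos²(kπx/L) dx = L/2.
u² = 1·sin²(2*π·x) and (u')² = 4*π^2·cos²(2*π·x), and each of sin², cos² integrates to L/2 = 5/4 over (0, 5/2).
∫_0^5/2 u² dx = 5/4, so ||u||_L² = sqrt(5)/2.
∫_0^5/2 (u')² dx = 5*π^2, so ||u'||_L² = sqrt(5)*π.
Ratio ||u||_L² / ||u'||_L² = 1/(2*π).
Sharp Poincaré constant on H^1_0(0, 5/2) is C_P = L/π = 5/(2*π), achieved by sin(2*π/5·x).
This is the k = 5 harmonic; the ratio L/(kπ) is strictly less than C_P = L/π, consistent with the sharp inequality ||u||_L² ≤ C_P ||u'||_L².


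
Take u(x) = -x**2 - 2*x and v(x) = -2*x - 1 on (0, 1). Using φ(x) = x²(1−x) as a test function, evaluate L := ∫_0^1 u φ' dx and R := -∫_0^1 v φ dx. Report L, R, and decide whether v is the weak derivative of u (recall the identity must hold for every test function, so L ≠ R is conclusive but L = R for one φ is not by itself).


LHS = 4/15, RHS = 11/60. No, v is not the weak derivative of u.

u(x) = -x**2 - 2*x, classical derivative u'(x) = -2*x - 2.
φ(x) = x²(1−x), so φ'(x) = x*(2 - 3*x).
Note φ(0) = φ(1) = 0, so the boundary term u·φ vanishes.
LHS = ∫_0^1 u(x) φ'(x) dx = ∫_0^1 (3*x^4 + 4*x^3 - 4*x^2) dx. Term by term:
  ∫_0^1 3*x^4 dx = 3/5;  ∫_0^1 4*x^3 dx = 1;  ∫_0^1 -4*x^2 dx = -4/3.
Sum: 3/5 + 1 − 4/3 = 4/15.
So LHS = 4/15.
∫_0^1 v(x) φ(x) dx = ∫_0^1 (2*x^4 - x^3 - x^2) dx. Term by term:
  ∫_0^1 2*x^4 dx = 2/5;  ∫_0^1 -x^3 dx = -1/4;  ∫_0^1 -x^2 dx = -1/3.
Sum: 2/5 − 1/4 − 1/3 = -11/60.
So RHS = -∫_0^1 v(x) φ(x) dx = 11/60.
LHS − RHS = 1/12 ≠ 0, so the identity fails.
(For a valid weak derivative the identity must hold for EVERY test function, in particular this one. The failure shows v is NOT the weak derivative of u.)
Correct weak derivative would be u'(x) = -2*x - 2.


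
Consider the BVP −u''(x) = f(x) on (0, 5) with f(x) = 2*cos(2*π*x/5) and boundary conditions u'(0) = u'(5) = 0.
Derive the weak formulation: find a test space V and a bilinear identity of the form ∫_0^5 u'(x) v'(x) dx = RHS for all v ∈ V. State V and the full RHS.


V = H^1(0, 5) (no boundary constraint on v; u is determined up to an additive constant); weak form: ∫_0^5 u'v' dx = ∫_0^5 (2*cos(2*π*x/5)) v dx for all v ∈ V.

Multiply both sides by a test function v and integrate from 0 to 5:
  ∫_0^5 −u''(x) v(x) dx = ∫_0^5 f(x) v(x) dx.
Integrate the LHS by parts once:
  ∫_0^5 −u'' v dx = −[u'(x) v(x)]_0^5 + ∫_0^5 u'(x) v'(x) dx.
Thus ∫_0^5 u'(x) v'(x) dx = ∫_0^5 f(x) v(x) dx + [u'(x) v(x)]_0^5.
Choose V so that boundary terms are either known or forced to vanish.
u has homogeneous Neumann: u'(0) = u'(5) = 0. So [u' v]_0^5 = 0·v(5) − 0·v(0) = 0 for any v; take V = H^1(0, 5).
Weak formulation: find u (satisfying any essential BC) such that ∫_0^5 u'(x) v'(x) dx = ∫_0^5 f v dx for all v ∈ V (homogeneous Neumann, so boundary terms vanish).
Substituting f(x) = 2*cos(2*π*x/5), the right-hand side is ∫_0^5 (2*cos(2*π*x/5)) v dx.
Compatibility check (pure Neumann): taking v ≡ 1 ∈ V gives 0 = ∫_0^5 f dx + (0) − (0), i.e. ∫_0^5 f dx must equal u'(0) − u'(5) = 0. Indeed ∫_0^5 (2*cos(2*π*x/5)) dx = 0, so the data are compatible. The solution is then unique only up to an additive constant (fix it e.g. by requiring ∫_0^5 u dx = 0).


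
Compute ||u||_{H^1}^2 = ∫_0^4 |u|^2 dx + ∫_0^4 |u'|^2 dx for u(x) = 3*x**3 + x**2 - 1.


||u||_{H^1}^2 = 4611748/105

The H^1 norm (squared) on an interval (0, L) is
  ||u||_{H^1}^2 = ∫_0^L u(x)^2 dx + ∫_0^L u'(x)^2 dx.
Compute u'(x) = 9*x**2 + 2*x.
Then u(x)^2 = 9*x**6 + 6*x**5 + x**4 - 6*x**3 - 2*x**2 + 1 and u'(x)^2 = 81*x**4 + 36*x**3 + 4*x**2.
Integrate each monomial from 0 to 4 using ∫_0^4 c·x^n dx = c·4^(n+1)/(n+1):
  ∫_0^4 u(x)^2 dx = ∫_0^4 (9*x^6 + 6*x^5 + x^4 - 6*x^3 - 2*x^2 + 1) dx. Term by term:
    ∫_0^4 9*x^6 dx = 147456/7;  ∫_0^4 6*x^5 dx = 4096;  ∫_0^4 x^4 dx = 1024/5;
    ∫_0^4 -6*x^3 dx = -384;  ∫_0^4 -2*x^2 dx = -128/3;  ∫_0^4 1 dx = 4.
  Sum: 147456/7 + 4096 + 1024/5 − 384 − 128/3 + 4 = 2619044/105.
  ∫_0^4 u'(x)^2 dx = ∫_0^4 (81*x^4 + 36*x^3 + 4*x^2) dx. Term by term:
    ∫_0^4 81*x^4 dx = 82944/5;  ∫_0^4 36*x^3 dx = 2304;  ∫_0^4 4*x^2 dx = 256/3.
  Sum: 82944/5 + 2304 + 256/3 = 284672/15.
Adding: ||u||_{H^1}^2 = 2619044/105 + 284672/15 = 4611748/105.


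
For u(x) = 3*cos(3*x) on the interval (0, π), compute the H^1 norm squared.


||u||_{H^1(0,π)}^2 = 45*π

u'(x) = -9*sin(3*x).
Expand u² and (u')² and integrate term by term on (0, π), using: for integers n ≥ 1, ∫_0^π sin²(nx) dx = ∫_0^π cos²(nx) dx = π/2; for n ≠ n', ∫_0^π sin(nx)sin(n'x) dx = ∫_0^π cos(nx)cos(n'x) dx = 0; and by product-to-sum, ∫_0^π sin(nx)cos(n'x) dx = ½∫_0^π [sin((n+n')x) + sin((n−n')x)] dx, which is 0 when n+n' is even and 2n/(n²−n'²) when n+n' is odd (it need not vanish on (0, π)).
  u² squared terms: (3)²·∫cos(3x)² dx = 9·π/2 = 9*π/2.
  So ∫_0^π u² dx = 9*π/2.
  (u')² squared terms: (-9)²·∫sin(3x)² dx = 81·π/2 = 81*π/2.
  So ∫_0^π (u')² dx = 81*π/2.
||u||_{H^1}^2 = (9*π/2) + (81*π/2) = 45*π.


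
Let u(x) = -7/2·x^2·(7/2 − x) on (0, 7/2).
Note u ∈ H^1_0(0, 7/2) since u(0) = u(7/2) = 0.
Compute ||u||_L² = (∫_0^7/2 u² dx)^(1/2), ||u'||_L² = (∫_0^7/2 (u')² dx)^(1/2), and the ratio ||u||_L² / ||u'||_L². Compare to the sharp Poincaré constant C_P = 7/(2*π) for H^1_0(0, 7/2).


||u||_L² / ||u'||_L² = sqrt(14)/4 < C_P = 7/(2*π).

u(x) = -7/2·x^2·(7/2 − x), so u'(x) = 7*x*(3*x - 7)/2.
u(x) = -7/2·x^2·(7/2 − x) vanishes at x = 0 and x = 7/2, so u ∈ H^1_0(0, 7/2). Differentiate via the product rule and integrate the resulting polynomials term by term.
  ∫_0^7/2 u² dx = ∫_0^7/2 (49*x^6/4 - 343*x^5/4 + 2401*x^4/16) dx. Term by term:
    ∫_0^7/2 49*x^6/4 dx = 5764801/512;  ∫_0^7/2 -343*x^5/4 dx = -40353607/1536;  ∫_0^7/2 2401*x^4/16 dx = 40353607/2560.
  Sum: 5764801/512 − 40353607/1536 + 40353607/2560 = 5764801/7680.
  ∫_0^7/2 (u')² dx = ∫_0^7/2 (441*x^4/4 - 1029*x^3/2 + 2401*x^2/4) dx. Term by term:
    ∫_0^7/2 441*x^4/4 dx = 7411887/640;  ∫_0^7/2 -1029*x^3/2 dx = -2470629/128;  ∫_0^7/2 2401*x^2/4 dx = 823543/96.
  Sum: 7411887/640 − 2470629/128 + 823543/96 = 823543/960.
∫_0^7/2 u² dx = 5764801/7680, so ||u||_L² = 2401*sqrt(30)/480.
∫_0^7/2 (u')² dx = 823543/960, so ||u'||_L² = 343*sqrt(105)/120.
Ratio ||u||_L² / ||u'||_L² = sqrt(14)/4.
Sharp Poincaré constant on H^1_0(0, 7/2) is C_P = L/π = 7/(2*π), achieved by sin(2*π/7·x).
A polynomial bump cannot attain the sharp Poincaré constant (only the first sine eigenfunction does), so the ratio is strictly less than C_P, consistent with ||u||_L² ≤ C_P ||u'||_L².


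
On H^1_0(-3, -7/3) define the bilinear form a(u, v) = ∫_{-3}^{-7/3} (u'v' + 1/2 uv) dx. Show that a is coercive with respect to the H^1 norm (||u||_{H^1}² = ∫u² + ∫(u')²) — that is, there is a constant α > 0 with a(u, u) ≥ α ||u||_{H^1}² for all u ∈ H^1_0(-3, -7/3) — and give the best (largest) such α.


α = (2 + 9*π^2)/(4 + 9*π^2)

Coercivity of a(·,·) on H^1_0(-3, -7/3) means a(u, u) ≥ α ||u||_{H^1}² for every u ∈ H^1_0.
The interval has length L = 2/3, and Poincaré/coercivity depend only on L. Here a(u, u) = ∫(u')² + (1/2)·∫u².
Here 0 < c = 1/2 < 1. The condition a(u,u) ≥ α||u||_{H^1}² reads (1−α)∫(u')² ≥ (α−c)∫u². Any admissible α is ≤ 1 (rapidly oscillating u have ∫u²/∫(u')² → 0), and α = 1 would force 0 ≥ (1−c)∫u², impossible since c < 1; so 1−α > 0. By the sharp Poincaré inequality on H^1_0 of an interval of length L, ∫(u')² ≥ (π/L)²∫u² with equality for the first sine mode sin(π(x−x₀)/L) (x₀ the left endpoint), so the inequality holds for all u iff (1−α)(π/L)² ≥ α − c, i.e. α ≤ ((π/L)² + c)/((π/L)² + 1) = (1 + c(L/π)²)/(1 + (L/π)²). With (π/L)² = 9*π^2/4 and c = 1/2, the largest admissible constant is α = ((π/L)² + c)/((π/L)² + 1).
Simplifying, α = (2 + 9*π^2)/(4 + 9*π^2).


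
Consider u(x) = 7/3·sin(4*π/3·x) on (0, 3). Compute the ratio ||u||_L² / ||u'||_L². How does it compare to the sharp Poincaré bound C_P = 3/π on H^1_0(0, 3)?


||u||_L² / ||u'||_L² = 3/(4*π) < C_P = 3/π.

u(x) = 7/3·sin(4*π/3·x), so u'(x) = 28*π*cos(4*π*x/3)/9.
Writing u(x) = A·sin(kπx/L) with A = 7/3 and k = 4, use ∫_0^L sin²(kπx/L) dx = L/2 and ∫_0^L cos²(kπx/L) dx = L/2.
u² = 49/9·sin²(4*π/3·x) and (u')² = 784*π^2/81·cos²(4*π/3·x), and each of sin², cos² integrates to L/2 = 3/2 over (0, 3).
∫_0^3 u² dx = 49/6, so ||u||_L² = 7*sqrt(6)/6.
∫_0^3 (u')² dx = 392*π^2/27, so ||u'||_L² = 14*sqrt(6)*π/9.
Ratio ||u||_L² / ||u'||_L² = 3/(4*π).
Sharp Poincaré constant on H^1_0(0, 3) is C_P = L/π = 3/π, achieved by sin(π/3·x).
This is the k = 4 harmonic; the ratio L/(kπ) is strictly less than C_P = L/π, consistent with the sharp inequality ||u||_L² ≤ C_P ||u'||_L².


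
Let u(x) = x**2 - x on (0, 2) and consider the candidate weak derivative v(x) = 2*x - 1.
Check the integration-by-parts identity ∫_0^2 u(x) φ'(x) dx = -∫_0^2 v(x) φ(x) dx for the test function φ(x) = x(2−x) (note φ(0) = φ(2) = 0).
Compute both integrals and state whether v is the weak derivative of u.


LHS = -4/3, RHS = -4/3. Yes, v = u' weakly.

u(x) = x**2 - x, classical derivative u'(x) = 2*x - 1.
φ(x) = x(2−x), so φ'(x) = 2 - 2*x.
Note φ(0) = φ(2) = 0, so the boundary term u·φ vanishes.
LHS = ∫_0^2 u(x) φ'(x) dx = ∫_0^2 (-2*x^3 + 4*x^2 - 2*x) dx. Term by term:
  ∫_0^2 -2*x^3 dx = -8;  ∫_0^2 4*x^2 dx = 32/3;  ∫_0^2 -2*x dx = -4.
Sum: -8 + 32/3 − 4 = -4/3.
So LHS = -4/3.
∫_0^2 v(x) φ(x) dx = ∫_0^2 (-2*x^3 + 5*x^2 - 2*x) dx. Term by term:
  ∫_0^2 -2*x^3 dx = -8;  ∫_0^2 5*x^2 dx = 40/3;  ∫_0^2 -2*x dx = -4.
Sum: -8 + 40/3 − 4 = 4/3.
So RHS = -∫_0^2 v(x) φ(x) dx = -4/3.
LHS = RHS, so the identity holds for this test φ.
Moreover u is smooth here and v(x) = u'(x) = 2*x - 1 pointwise, so the identity holds for every test function. Hence v is the weak derivative of u.


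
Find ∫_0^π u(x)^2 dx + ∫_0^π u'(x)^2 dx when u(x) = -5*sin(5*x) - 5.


||u||_{H^1(0,π)}^2 = 20 + 350*π

u'(x) = -25*cos(5*x).
Expand u² and (u')² and integrate term by term on (0, π), using: for integers n ≥ 1, ∫_0^π sin²(nx) dx = ∫_0^π cos²(nx) dx = π/2; for n ≠ n', ∫_0^π sin(nx)sin(n'x) dx = ∫_0^π cos(nx)cos(n'x) dx = 0; and by product-to-sum, ∫_0^π sin(nx)cos(n'x) dx = ½∫_0^π [sin((n+n')x) + sin((n−n')x)] dx, which is 0 when n+n' is even and 2n/(n²−n'²) when n+n' is odd (it need not vanish on (0, π)). For the constant mode: ∫_0^π 1 dx = π, ∫_0^π cos(nx) dx = 0, ∫_0^π sin(nx) dx = (1−(−1)^n)/n.
  u² squared terms: (-5)²·∫1 dx = 25·π = 25*π;  (-5)²·∫sin(5x)² dx = 25·π/2 = 25*π/2.
  u² cross terms: 2·(-5)·(-5)·∫1·sin(5x) dx = 50·(2/5) = 20.
  So ∫_0^π u² dx = 25*π + 25*π/2 + 20 = 20 + 75*π/2.
  (u')² squared terms: (-25)²·∫cos(5x)² dx = 625·π/2 = 625*π/2.
  So ∫_0^π (u')² dx = 625*π/2.
||u||_{H^1}^2 = (20 + 75*π/2) + (625*π/2) = 20 + 350*π.


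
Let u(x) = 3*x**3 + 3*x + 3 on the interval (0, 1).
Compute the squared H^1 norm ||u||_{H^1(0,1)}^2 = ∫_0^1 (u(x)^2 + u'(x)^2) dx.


||u||_{H^1}^2 = 5151/70

The H^1 norm (squared) on an interval (0, L) is
  ||u||_{H^1}^2 = ∫_0^L u(x)^2 dx + ∫_0^L u'(x)^2 dx.
Compute u'(x) = 9*x**2 + 3.
Then u(x)^2 = 9*x**6 + 18*x**4 + 18*x**3 + 9*x**2 + 18*x + 9 and u'(x)^2 = 81*x**4 + 54*x**2 + 9.
Integrate each monomial from 0 to 1 using ∫_0^1 c·x^n dx = c·1^(n+1)/(n+1):
  ∫_0^1 u(x)^2 dx = ∫_0^1 (9*x^6 + 18*x^4 + 18*x^3 + 9*x^2 + 18*x + 9) dx. Term by term:
    ∫_0^1 9*x^6 dx = 9/7;  ∫_0^1 18*x^4 dx = 18/5;  ∫_0^1 18*x^3 dx = 9/2;
    ∫_0^1 9*x^2 dx = 3;  ∫_0^1 18*x dx = 9;  ∫_0^1 9 dx = 9.
  Sum: 9/7 + 18/5 + 9/2 + 3 + 9 + 9 = 2127/70.
  ∫_0^1 u'(x)^2 dx = ∫_0^1 (81*x^4 + 54*x^2 + 9) dx. Term by term:
    ∫_0^1 81*x^4 dx = 81/5;  ∫_0^1 54*x^2 dx = 18;  ∫_0^1 9 dx = 9.
  Sum: 81/5 + 18 + 9 = 216/5.
Adding: ||u||_{H^1}^2 = 2127/70 + 216/5 = 5151/70.
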